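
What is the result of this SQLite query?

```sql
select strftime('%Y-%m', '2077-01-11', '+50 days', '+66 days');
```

2077-05

First apply '+50 days', '+66 days': 2077-01-11 → 2077-05-07.
`%Y-%m` extracts the year-month: 2077-05.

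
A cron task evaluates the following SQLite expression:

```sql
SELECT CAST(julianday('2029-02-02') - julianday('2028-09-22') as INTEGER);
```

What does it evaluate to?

8 days remain in September 2028 after the 22nd (30 − 22).
October 2028: 31 days.
November 2028: 30 days.
December 2028: 31 days.
January 2029: 31 days.
Then 2 days into February 2029.
Total: 8 + 31 + 30 + 31 + 31 + 2 = 133.

133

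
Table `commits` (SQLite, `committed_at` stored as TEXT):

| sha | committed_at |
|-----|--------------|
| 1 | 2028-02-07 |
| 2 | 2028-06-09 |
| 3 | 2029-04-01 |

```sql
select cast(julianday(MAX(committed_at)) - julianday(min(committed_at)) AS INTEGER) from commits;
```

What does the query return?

MIN = 2028-02-07, MAX = 2029-04-01.
22 days remain in February 2028 after the 7th (29 − 7).
Full months from March 2028 through March 2029 contribute their day counts.
Then 1 day into April 2029.
Total: 22 + 31 + 30 + 31 + 30 + 31 + 31 + 30 + 31 + 30 + 31 + 31 + 28 + 31 + 1 = 419.

419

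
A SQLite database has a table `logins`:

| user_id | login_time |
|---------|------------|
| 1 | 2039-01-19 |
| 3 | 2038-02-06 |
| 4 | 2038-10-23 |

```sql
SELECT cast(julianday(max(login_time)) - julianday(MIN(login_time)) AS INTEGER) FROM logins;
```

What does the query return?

MIN = 2038-02-06, MAX = 2039-01-19.
22 days remain in February 2038 after the 6th (28 − 6).
Full months from March 2038 through December 2038 contribute their day counts.
Then 19 days into January 2039.
Total: 22 + 31 + 30 + 31 + 30 + 31 + 31 + 30 + 31 + 30 + 31 + 19 = 347.

347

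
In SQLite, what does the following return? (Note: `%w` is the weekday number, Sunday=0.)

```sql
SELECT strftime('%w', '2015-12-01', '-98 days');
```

2

First apply '-98 days': 2015-12-01 → 2015-08-25.
2015-08-25 is a Tuesday; with Sunday=0 that is 2.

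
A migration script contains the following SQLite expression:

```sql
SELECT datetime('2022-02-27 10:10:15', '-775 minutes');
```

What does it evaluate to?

775 minutes = 12h 55m; -775 minutes from 2022-02-27 10:10:15 is 2022-02-26 21:15:15 (crosses midnight).

2022-02-26 21:15:15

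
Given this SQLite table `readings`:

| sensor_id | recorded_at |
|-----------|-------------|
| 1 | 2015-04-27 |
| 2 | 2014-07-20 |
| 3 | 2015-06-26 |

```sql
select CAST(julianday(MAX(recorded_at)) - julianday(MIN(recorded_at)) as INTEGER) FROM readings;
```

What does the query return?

MIN = 2014-07-20, MAX = 2015-06-26.
11 days remain in July 2014 after the 20th (31 − 20).
Full months from August 2014 through May 2015 contribute their day counts.
Then 26 days into June 2015.
Total: 11 + 31 + 30 + 31 + 30 + 31 + 31 + 28 + 31 + 30 + 31 + 26 = 341.

341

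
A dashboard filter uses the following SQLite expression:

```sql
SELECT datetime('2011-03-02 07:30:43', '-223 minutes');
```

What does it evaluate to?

2011-03-02 03:47:43

223 minutes = 3h 43m; -223 minutes from 2011-03-02 07:30:43 is 2011-03-02 03:47:43.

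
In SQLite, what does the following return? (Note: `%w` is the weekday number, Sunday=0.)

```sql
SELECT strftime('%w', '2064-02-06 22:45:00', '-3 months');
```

2

First apply '-3 months': 2064-02-06 22:45:00 → 2063-11-06 22:45:00.
2063-11-06 is a Tuesday; with Sunday=0 that is 2.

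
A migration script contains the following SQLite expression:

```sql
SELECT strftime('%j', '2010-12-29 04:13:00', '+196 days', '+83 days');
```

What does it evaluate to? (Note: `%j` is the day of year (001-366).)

277

First apply '+196 days', '+83 days': 2010-12-29 04:13:00 → 2011-10-04 04:13:00.
Day-of-year for 2011-10-04: days since 2011-01-01 inclusive = 277, zero-padded to 277.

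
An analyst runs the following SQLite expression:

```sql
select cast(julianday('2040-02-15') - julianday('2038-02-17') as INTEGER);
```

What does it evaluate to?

11 days remain in February 2038 after the 17th (28 − 17).
Full months from March 2038 through January 2040 contribute their day counts.
Then 15 days into February 2040.
Total: 11 + 31 + 30 + 31 + 30 + 31 + 31 + 30 + 31 + 30 + 31 + 31 + 28 + 31 + 30 + 31 + 30 + 31 + 31 + 30 + 31 + 30 + 31 + 31 + 15 = 728.

728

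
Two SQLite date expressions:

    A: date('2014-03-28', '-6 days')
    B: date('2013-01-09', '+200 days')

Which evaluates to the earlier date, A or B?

A = 2014-03-22.
B = 2013-07-28.
B is earlier.

B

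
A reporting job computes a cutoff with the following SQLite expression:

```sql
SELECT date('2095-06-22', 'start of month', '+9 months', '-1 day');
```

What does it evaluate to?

2096-02-29

`start of month` rewinds 2095-06-22 to 2095-06-01.
Adding +9 months to 2095-06-01 gives 2096-03-01.
Going back 1 day from 2096-03-01 reaches 2096-02-29 (last day of February, 29 days).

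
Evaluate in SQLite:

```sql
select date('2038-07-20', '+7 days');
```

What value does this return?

2038-07-27

Advancing 7 more days within July lands on 2038-07-27.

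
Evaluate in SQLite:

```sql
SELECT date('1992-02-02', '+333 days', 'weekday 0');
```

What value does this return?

Applying '+333 days' to 1992-02-02: counting 333 days forward gives 1992-12-31.
`weekday 0` advances to the next Sunday; 1992-12-31 is a Thursday, so it moves forward to 1993-01-03.

1993-01-03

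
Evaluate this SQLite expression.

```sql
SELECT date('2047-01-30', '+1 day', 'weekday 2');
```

2047-02-05

Advancing 1 more day within January lands on 2047-01-31.
`weekday 2` advances to the next Tuesday; 2047-01-31 is a Thursday, so it moves forward to 2047-02-05.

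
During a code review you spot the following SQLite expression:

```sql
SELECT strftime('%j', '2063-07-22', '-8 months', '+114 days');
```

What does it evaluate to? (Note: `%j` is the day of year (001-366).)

First apply '-8 months', '+114 days': 2063-07-22 → 2063-03-16.
Day-of-year for 2063-03-16: days since 2063-01-01 inclusive = 75, zero-padded to 075.

075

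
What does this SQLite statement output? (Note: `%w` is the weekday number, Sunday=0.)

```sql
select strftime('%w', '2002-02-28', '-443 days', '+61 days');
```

First apply '-443 days', '+61 days': 2002-02-28 → 2001-02-11.
2001-02-11 is a Sunday; with Sunday=0 that is 0.

0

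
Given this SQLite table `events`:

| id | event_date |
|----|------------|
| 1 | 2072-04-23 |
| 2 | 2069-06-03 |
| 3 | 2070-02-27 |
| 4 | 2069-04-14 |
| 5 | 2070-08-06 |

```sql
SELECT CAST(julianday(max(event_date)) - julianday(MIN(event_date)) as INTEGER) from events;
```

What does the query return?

MIN = 2069-04-14, MAX = 2072-04-23.
16 days remain in April 2069 after the 14th (30 − 14).
Full months from May 2069 through March 2072 contribute their day counts.
Then 23 days into April 2072.
Total: 16 + 31 + 30 + 31 + 31 + 30 + 31 + 30 + 31 + 31 + 28 + 31 + 30 + 31 + 30 + 31 + 31 + 30 + 31 + 30 + 31 + 31 + 28 + 31 + 30 + 31 + 30 + 31 + 31 + 30 + 31 + 30 + 31 + 31 + 29 + 31 + 23 = 1105.

1105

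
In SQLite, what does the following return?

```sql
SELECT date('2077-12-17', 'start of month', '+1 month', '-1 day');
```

2077-12-31

`start of month` rewinds 2077-12-17 to 2077-12-01.
Adding +1 month to 2077-12-01 gives 2078-01-01.
Going back 1 day from 2078-01-01 reaches 2077-12-31 (last day of December, 31 days).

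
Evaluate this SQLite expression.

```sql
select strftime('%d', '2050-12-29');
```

29

`%d` extracts the 2-digit day of month: 29.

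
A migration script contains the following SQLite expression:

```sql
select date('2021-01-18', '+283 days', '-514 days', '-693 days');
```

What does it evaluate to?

Applying '+283 days' to 2021-01-18: counting 283 days forward gives 2021-10-28.
Applying '-514 days' to 2021-10-28: counting 514 days back gives 2020-06-01.
Applying '-693 days' to 2020-06-01: counting 693 days back gives 2018-07-09.

2018-07-09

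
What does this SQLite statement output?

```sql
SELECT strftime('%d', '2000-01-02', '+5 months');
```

First apply '+5 months': 2000-01-02 → 2000-06-02.
`%d` extracts the 2-digit day of month: 02.

02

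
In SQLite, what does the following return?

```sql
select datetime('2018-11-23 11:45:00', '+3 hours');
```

+3 hours from 2018-11-23 11:45:00 is 2018-11-23 14:45:00.

2018-11-23 14:45:00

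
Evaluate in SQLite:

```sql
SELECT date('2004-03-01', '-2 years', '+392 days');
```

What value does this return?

2003-03-28

Adding -2 years to 2004-03-01 gives 2002-03-01.
Applying '+392 days' to 2002-03-01: counting 392 days forward gives 2003-03-28.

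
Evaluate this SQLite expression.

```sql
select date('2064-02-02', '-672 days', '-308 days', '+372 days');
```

Applying '-672 days' to 2064-02-02: counting 672 days back gives 2062-04-01.
Applying '-308 days' to 2062-04-01: counting 308 days back gives 2061-05-28.
Applying '+372 days' to 2061-05-28: counting 372 days forward gives 2062-06-04.

2062-06-04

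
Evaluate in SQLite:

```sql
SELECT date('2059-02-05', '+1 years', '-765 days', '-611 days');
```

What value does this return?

Adding +1 year to 2059-02-05 gives 2060-02-05.
Applying '-765 days' to 2060-02-05: counting 765 days back gives 2058-01-01.
Applying '-611 days' to 2058-01-01: counting 611 days back gives 2056-04-30.

2056-04-30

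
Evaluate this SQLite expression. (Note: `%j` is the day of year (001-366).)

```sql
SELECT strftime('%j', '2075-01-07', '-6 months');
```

First apply '-6 months': 2075-01-07 → 2074-07-07.
Day-of-year for 2074-07-07: days since 2074-01-01 inclusive = 188, zero-padded to 188.

188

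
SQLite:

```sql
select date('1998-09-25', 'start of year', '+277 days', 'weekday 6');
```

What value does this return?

1998-10-10

`start of year` rewinds 1998-09-25 to 1998-01-01.
Applying '+277 days' to 1998-01-01: counting 277 days forward gives 1998-10-05.
`weekday 6` advances to the next Saturday; 1998-10-05 is a Monday, so it moves forward to 1998-10-10.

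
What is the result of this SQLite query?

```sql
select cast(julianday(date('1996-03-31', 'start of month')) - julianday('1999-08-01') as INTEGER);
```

`start of month` rewinds 1996-03-31 to 1996-03-01.
30 days remain in March 1996 after the 1st (31 − 1).
Full months from April 1996 through July 1999 contribute their day counts.
Then 1 day into August 1999.
Total: 30 + 30 + 31 + 30 + 31 + 31 + 30 + 31 + 30 + 31 + 31 + 28 + 31 + 30 + 31 + 30 + 31 + 31 + 30 + 31 + 30 + 31 + 31 + 28 + 31 + 30 + 31 + 30 + 31 + 31 + 30 + 31 + 30 + 31 + 31 + 28 + 31 + 30 + 31 + 30 + 31 + 1 = 1248.
The subtraction is earlier − later, so the result is −1248 → -1248.

-1248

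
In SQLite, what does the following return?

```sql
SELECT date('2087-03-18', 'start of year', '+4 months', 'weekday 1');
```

`start of year` rewinds 2087-03-18 to 2087-01-01.
Adding +4 months to 2087-01-01 gives 2087-05-01.
`weekday 1` advances to the next Monday; 2087-05-01 is a Thursday, so it moves forward to 2087-05-05.

2087-05-05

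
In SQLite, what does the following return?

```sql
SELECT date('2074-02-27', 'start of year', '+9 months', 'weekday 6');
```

2074-10-06

`start of year` rewinds 2074-02-27 to 2074-01-01.
Adding +9 months to 2074-01-01 gives 2074-10-01.
`weekday 6` advances to the next Saturday; 2074-10-01 is a Monday, so it moves forward to 2074-10-06.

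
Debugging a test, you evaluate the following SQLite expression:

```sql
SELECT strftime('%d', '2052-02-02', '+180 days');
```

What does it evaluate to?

31

First apply '+180 days': 2052-02-02 → 2052-07-31.
`%d` extracts the 2-digit day of month: 31.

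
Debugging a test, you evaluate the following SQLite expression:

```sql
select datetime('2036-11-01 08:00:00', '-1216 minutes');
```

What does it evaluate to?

2036-10-31 11:44:00

1216 minutes = 20h 16m; -1216 minutes from 2036-11-01 08:00:00 is 2036-10-31 11:44:00 (crosses midnight).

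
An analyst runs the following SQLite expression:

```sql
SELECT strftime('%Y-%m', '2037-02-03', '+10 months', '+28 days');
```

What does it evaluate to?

2037-12

First apply '+10 months', '+28 days': 2037-02-03 → 2037-12-31.
`%Y-%m` extracts the year-month: 2037-12.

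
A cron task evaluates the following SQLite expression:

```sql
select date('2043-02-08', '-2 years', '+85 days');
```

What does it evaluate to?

Adding -2 years to 2043-02-08 gives 2041-02-08.
Applying '+85 days' to 2041-02-08: counting 85 days forward gives 2041-05-04.

2041-05-04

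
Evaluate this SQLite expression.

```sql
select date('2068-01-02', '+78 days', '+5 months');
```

Applying '+78 days' to 2068-01-02: counting 78 days forward gives 2068-03-20.
Adding +5 months to 2068-03-20 gives 2068-08-20.

2068-08-20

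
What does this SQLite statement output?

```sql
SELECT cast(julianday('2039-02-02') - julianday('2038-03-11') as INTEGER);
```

328

20 days remain in March 2038 after the 11th (31 − 11).
Full months from April 2038 through January 2039 contribute their day counts.
Then 2 days into February 2039.
Total: 20 + 30 + 31 + 30 + 31 + 31 + 30 + 31 + 30 + 31 + 31 + 2 = 328.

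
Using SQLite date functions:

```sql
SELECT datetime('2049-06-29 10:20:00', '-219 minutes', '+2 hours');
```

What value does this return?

2049-06-29 08:41:00

219 minutes = 3h 39m; -219 minutes from 2049-06-29 10:20:00 is 2049-06-29 06:41:00.
+2 hours from 2049-06-29 06:41:00 is 2049-06-29 08:41:00.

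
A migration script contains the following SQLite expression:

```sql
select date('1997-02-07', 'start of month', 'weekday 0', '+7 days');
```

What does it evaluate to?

`start of month` rewinds 1997-02-07 to 1997-02-01.
`weekday 0` advances to the next Sunday; 1997-02-01 is a Saturday, so it moves forward to 1997-02-02.
Advancing 7 more days within February lands on 1997-02-09.

1997-02-09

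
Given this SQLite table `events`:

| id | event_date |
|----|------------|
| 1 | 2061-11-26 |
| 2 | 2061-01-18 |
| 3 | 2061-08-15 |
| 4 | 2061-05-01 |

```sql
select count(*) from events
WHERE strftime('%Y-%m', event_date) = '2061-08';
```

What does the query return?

1

Rows with year-month 2061-08: 2061-08-15 → 1.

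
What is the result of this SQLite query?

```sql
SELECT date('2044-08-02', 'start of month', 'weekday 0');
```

2044-08-07

`start of month` rewinds 2044-08-02 to 2044-08-01.
`weekday 0` advances to the next Sunday; 2044-08-01 is a Monday, so it moves forward to 2044-08-07.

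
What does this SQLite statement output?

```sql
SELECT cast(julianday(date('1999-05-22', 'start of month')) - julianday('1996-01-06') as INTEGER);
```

1211

`start of month` rewinds 1999-05-22 to 1999-05-01.
25 days remain in January 1996 after the 6th (31 − 6).
Full months from February 1996 through April 1999 contribute their day counts.
Then 1 day into May 1999.
Total: 25 + 29 + 31 + 30 + 31 + 30 + 31 + 31 + 30 + 31 + 30 + 31 + 31 + 28 + 31 + 30 + 31 + 30 + 31 + 31 + 30 + 31 + 30 + 31 + 31 + 28 + 31 + 30 + 31 + 30 + 31 + 31 + 30 + 31 + 30 + 31 + 31 + 28 + 31 + 30 + 1 = 1211.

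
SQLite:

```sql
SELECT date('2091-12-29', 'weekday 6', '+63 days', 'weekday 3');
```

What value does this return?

`weekday 6` advances to the next Saturday; 2091-12-29 is already a Saturday, so it stays at 2091-12-29.
Applying '+63 days' to 2091-12-29: counting 63 days forward gives 2092-03-01.
`weekday 3` advances to the next Wednesday; 2092-03-01 is a Saturday, so it moves forward to 2092-03-05.

2092-03-05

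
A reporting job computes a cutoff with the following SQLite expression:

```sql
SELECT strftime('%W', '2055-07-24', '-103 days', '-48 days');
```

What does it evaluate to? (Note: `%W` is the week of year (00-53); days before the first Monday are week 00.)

First apply '-103 days', '-48 days': 2055-07-24 → 2055-02-23.
2055-02-23 is a Tuesday. SQLite's %W counts Mondays since the year started; the result is 08.

08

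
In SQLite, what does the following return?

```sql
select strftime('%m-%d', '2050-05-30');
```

`%m-%d` extracts the month-day: 05-30.

05-30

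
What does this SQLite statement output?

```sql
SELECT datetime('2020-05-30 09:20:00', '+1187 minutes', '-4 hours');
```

2020-05-31 01:07:00

1187 minutes = 19h 47m; +1187 minutes from 2020-05-30 09:20:00 is 2020-05-31 05:07:00 (crosses midnight).
-4 hours from 2020-05-31 05:07:00 is 2020-05-31 01:07:00.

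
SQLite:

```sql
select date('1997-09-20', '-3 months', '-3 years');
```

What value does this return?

1994-06-20

Adding -3 months to 1997-09-20 gives 1997-06-20.
Adding -3 years to 1997-06-20 gives 1994-06-20.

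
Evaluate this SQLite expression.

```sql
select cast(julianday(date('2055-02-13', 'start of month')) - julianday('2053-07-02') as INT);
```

579

`start of month` rewinds 2055-02-13 to 2055-02-01.
29 days remain in July 2053 after the 2nd (31 − 2).
Full months from August 2053 through January 2055 contribute their day counts.
Then 1 day into February 2055.
Total: 29 + 31 + 30 + 31 + 30 + 31 + 31 + 28 + 31 + 30 + 31 + 30 + 31 + 31 + 30 + 31 + 30 + 31 + 31 + 1 = 579.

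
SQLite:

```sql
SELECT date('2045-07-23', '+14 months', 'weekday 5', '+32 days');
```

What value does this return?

Adding +14 months to 2045-07-23 gives 2046-09-23.
`weekday 5` advances to the next Friday; 2046-09-23 is a Sunday, so it moves forward to 2046-09-28.
September 2046 has 30 days; 2 remain after the 28th, so 3 days reach 2046-10-01.
Advancing 29 more days within October lands on 2046-10-30.

2046-10-30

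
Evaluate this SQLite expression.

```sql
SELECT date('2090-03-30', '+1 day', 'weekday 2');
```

Advancing 1 more day within March lands on 2090-03-31.
`weekday 2` advances to the next Tuesday; 2090-03-31 is a Friday, so it moves forward to 2090-04-04.

2090-04-04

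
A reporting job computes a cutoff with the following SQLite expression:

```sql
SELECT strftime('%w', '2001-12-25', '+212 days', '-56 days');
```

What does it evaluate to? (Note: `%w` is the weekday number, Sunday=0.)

First apply '+212 days', '-56 days': 2001-12-25 → 2002-05-30.
2002-05-30 is a Thursday; with Sunday=0 that is 4.

4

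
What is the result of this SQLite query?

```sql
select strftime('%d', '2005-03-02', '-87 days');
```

First apply '-87 days': 2005-03-02 → 2004-12-05.
`%d` extracts the 2-digit day of month: 05.

05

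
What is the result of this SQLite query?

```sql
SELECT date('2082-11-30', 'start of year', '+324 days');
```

2082-11-21

`start of year` rewinds 2082-11-30 to 2082-01-01.
Applying '+324 days' to 2082-01-01: counting 324 days forward gives 2082-11-21.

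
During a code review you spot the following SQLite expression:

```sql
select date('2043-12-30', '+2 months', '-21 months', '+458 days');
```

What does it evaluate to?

Adding +2 months to 2043-12-30 targets 2044-02-30. February 2044 has only 29 days, so SQLite normalizes the 1-day overflow forward to 2044-03-01.
Adding -21 months to 2044-03-01 gives 2042-06-01.
Applying '+458 days' to 2042-06-01: counting 458 days forward gives 2043-09-02.

2043-09-02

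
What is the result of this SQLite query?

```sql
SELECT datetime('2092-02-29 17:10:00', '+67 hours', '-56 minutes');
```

+67 hours from 2092-02-29 17:10:00 is 2092-03-03 12:10:00 (crosses midnight).
-56 minutes from 2092-03-03 12:10:00 is 2092-03-03 11:14:00.

2092-03-03 11:14:00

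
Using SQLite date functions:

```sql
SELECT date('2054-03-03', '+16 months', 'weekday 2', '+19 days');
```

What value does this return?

2055-07-25

Adding +16 months to 2054-03-03 gives 2055-07-03.
`weekday 2` advances to the next Tuesday; 2055-07-03 is a Saturday, so it moves forward to 2055-07-06.
Advancing 19 more days within July lands on 2055-07-25.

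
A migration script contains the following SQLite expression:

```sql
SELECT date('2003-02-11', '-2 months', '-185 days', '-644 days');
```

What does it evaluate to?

Adding -2 months to 2003-02-11 gives 2002-12-11.
Applying '-185 days' to 2002-12-11: counting 185 days back gives 2002-06-09.
Applying '-644 days' to 2002-06-09: counting 644 days back gives 2000-09-03.

2000-09-03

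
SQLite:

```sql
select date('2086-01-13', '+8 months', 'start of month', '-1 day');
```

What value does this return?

Adding +8 months to 2086-01-13 gives 2086-09-13.
`start of month` rewinds 2086-09-13 to 2086-09-01.
Going back 1 day from 2086-09-01 reaches 2086-08-31 (last day of August, 31 days).

2086-08-31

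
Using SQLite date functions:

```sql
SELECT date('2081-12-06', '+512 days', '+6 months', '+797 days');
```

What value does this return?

2086-01-07

Applying '+512 days' to 2081-12-06: counting 512 days forward gives 2083-05-02.
Adding +6 months to 2083-05-02 gives 2083-11-02.
Applying '+797 days' to 2083-11-02: counting 797 days forward gives 2086-01-07.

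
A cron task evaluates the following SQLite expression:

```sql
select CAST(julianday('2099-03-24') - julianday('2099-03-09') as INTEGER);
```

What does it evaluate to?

15

Both dates are in March 2099: 24 − 9 = 15.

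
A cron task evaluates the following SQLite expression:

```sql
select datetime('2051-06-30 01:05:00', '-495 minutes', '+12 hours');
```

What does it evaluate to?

495 minutes = 8h 15m; -495 minutes from 2051-06-30 01:05:00 is 2051-06-29 16:50:00 (crosses midnight).
+12 hours from 2051-06-29 16:50:00 is 2051-06-30 04:50:00 (crosses midnight).

2051-06-30 04:50:00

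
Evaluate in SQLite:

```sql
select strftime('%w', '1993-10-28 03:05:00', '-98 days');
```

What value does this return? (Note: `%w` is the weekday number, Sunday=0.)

First apply '-98 days': 1993-10-28 03:05:00 → 1993-07-22 03:05:00.
1993-07-22 is a Thursday; with Sunday=0 that is 4.

4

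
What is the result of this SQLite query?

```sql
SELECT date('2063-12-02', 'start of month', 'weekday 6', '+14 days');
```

2063-12-15

`start of month` rewinds 2063-12-02 to 2063-12-01.
`weekday 6` advances to the next Saturday; 2063-12-01 is already a Saturday, so it stays at 2063-12-01.
Advancing 14 more days within December lands on 2063-12-15.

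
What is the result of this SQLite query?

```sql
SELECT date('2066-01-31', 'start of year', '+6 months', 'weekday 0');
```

`start of year` rewinds 2066-01-31 to 2066-01-01.
Adding +6 months to 2066-01-01 gives 2066-07-01.
`weekday 0` advances to the next Sunday; 2066-07-01 is a Thursday, so it moves forward to 2066-07-04.

2066-07-04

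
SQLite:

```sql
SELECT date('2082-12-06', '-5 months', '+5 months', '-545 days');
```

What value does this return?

2081-06-09

Adding -5 months to 2082-12-06 gives 2082-07-06.
Adding +5 months to 2082-07-06 gives 2082-12-06.
Applying '-545 days' to 2082-12-06: counting 545 days back gives 2081-06-09.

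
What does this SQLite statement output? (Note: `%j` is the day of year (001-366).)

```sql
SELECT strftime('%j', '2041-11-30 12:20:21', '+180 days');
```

149

First apply '+180 days': 2041-11-30 12:20:21 → 2042-05-29 12:20:21.
Day-of-year for 2042-05-29: days since 2042-01-01 inclusive = 149, zero-padded to 149.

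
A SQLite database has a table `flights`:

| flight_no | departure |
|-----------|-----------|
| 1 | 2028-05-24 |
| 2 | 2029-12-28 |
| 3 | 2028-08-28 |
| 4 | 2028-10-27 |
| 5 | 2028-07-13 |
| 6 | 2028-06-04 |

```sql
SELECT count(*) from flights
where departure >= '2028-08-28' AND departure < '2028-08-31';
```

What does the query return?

1

Rows in [2028-08-28, 2028-08-31): 2028-08-28 → 1 row.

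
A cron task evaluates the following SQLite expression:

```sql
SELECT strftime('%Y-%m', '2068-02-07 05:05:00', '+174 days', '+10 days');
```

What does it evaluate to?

First apply '+174 days', '+10 days': 2068-02-07 05:05:00 → 2068-08-09 05:05:00.
`%Y-%m` extracts the year-month: 2068-08.

2068-08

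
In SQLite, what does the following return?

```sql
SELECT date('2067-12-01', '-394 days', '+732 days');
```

2068-11-03

Applying '-394 days' to 2067-12-01: counting 394 days back gives 2066-11-02.
Applying '+732 days' to 2066-11-02: counting 732 days forward gives 2068-11-03.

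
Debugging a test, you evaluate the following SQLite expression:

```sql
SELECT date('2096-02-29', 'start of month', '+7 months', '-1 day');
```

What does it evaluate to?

`start of month` rewinds 2096-02-29 to 2096-02-01.
Adding +7 months to 2096-02-01 gives 2096-09-01.
Going back 1 day from 2096-09-01 reaches 2096-08-31 (last day of August, 31 days).

2096-08-31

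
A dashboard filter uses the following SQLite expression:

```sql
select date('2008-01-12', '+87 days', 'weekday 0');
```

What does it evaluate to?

2008-04-13

Applying '+87 days' to 2008-01-12: counting 87 days forward gives 2008-04-08.
`weekday 0` advances to the next Sunday; 2008-04-08 is a Tuesday, so it moves forward to 2008-04-13.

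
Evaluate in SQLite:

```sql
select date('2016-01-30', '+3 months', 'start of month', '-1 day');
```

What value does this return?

2016-03-31

Adding +3 months to 2016-01-30 gives 2016-04-30.
`start of month` rewinds 2016-04-30 to 2016-04-01.
Going back 1 day from 2016-04-01 reaches 2016-03-31 (last day of March, 31 days).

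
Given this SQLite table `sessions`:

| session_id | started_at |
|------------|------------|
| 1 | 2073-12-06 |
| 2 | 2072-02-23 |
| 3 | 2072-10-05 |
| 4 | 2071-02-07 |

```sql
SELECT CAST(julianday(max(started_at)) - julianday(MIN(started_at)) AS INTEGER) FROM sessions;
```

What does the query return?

1033

MIN = 2071-02-07, MAX = 2073-12-06.
21 days remain in February 2071 after the 7th (28 − 7).
Full months from March 2071 through November 2073 contribute their day counts.
Then 6 days into December 2073.
Total: 21 + 31 + 30 + 31 + 30 + 31 + 31 + 30 + 31 + 30 + 31 + 31 + 29 + 31 + 30 + 31 + 30 + 31 + 31 + 30 + 31 + 30 + 31 + 31 + 28 + 31 + 30 + 31 + 30 + 31 + 31 + 30 + 31 + 30 + 6 = 1033.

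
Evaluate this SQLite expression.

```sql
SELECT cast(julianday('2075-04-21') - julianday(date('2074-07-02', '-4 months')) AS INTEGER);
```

Adding -4 months to 2074-07-02 gives 2074-03-02.
29 days remain in March 2074 after the 2nd (31 − 2).
Full months from April 2074 through March 2075 contribute their day counts.
Then 21 days into April 2075.
Total: 29 + 30 + 31 + 30 + 31 + 31 + 30 + 31 + 30 + 31 + 31 + 28 + 31 + 21 = 415.

415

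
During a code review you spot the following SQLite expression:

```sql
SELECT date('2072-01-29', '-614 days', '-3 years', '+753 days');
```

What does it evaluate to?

Applying '-614 days' to 2072-01-29: counting 614 days back gives 2070-05-25.
Adding -3 years to 2070-05-25 gives 2067-05-25.
Applying '+753 days' to 2067-05-25: counting 753 days forward gives 2069-06-16.

2069-06-16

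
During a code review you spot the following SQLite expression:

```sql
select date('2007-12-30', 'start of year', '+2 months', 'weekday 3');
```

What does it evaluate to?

`start of year` rewinds 2007-12-30 to 2007-01-01.
Adding +2 months to 2007-01-01 gives 2007-03-01.
`weekday 3` advances to the next Wednesday; 2007-03-01 is a Thursday, so it moves forward to 2007-03-07.

2007-03-07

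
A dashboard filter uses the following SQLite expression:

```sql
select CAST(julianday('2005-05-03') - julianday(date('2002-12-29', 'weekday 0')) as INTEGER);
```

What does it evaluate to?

856

`weekday 0` advances to the next Sunday; 2002-12-29 is already a Sunday, so it stays at 2002-12-29.
2 days remain in December 2002 after the 29th (31 − 29).
Full months from January 2003 through April 2005 contribute their day counts.
Then 3 days into May 2005.
Total: 2 + 31 + 28 + 31 + 30 + 31 + 30 + 31 + 31 + 30 + 31 + 30 + 31 + 31 + 29 + 31 + 30 + 31 + 30 + 31 + 31 + 30 + 31 + 30 + 31 + 31 + 28 + 31 + 30 + 3 = 856.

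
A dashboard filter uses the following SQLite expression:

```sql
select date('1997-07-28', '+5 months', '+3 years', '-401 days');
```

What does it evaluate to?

Adding +5 months to 1997-07-28 gives 1997-12-28.
Adding +3 years to 1997-12-28 gives 2000-12-28.
Applying '-401 days' to 2000-12-28: counting 401 days back gives 1999-11-23.

1999-11-23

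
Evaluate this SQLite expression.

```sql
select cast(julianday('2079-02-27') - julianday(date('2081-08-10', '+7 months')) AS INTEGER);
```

-1107

Adding +7 months to 2081-08-10 gives 2082-03-10.
1 day remains in February 2079 after the 27th (28 − 27).
Full months from March 2079 through February 2082 contribute their day counts.
Then 10 days into March 2082.
Total: 1 + 31 + 30 + 31 + 30 + 31 + 31 + 30 + 31 + 30 + 31 + 31 + 29 + 31 + 30 + 31 + 30 + 31 + 31 + 30 + 31 + 30 + 31 + 31 + 28 + 31 + 30 + 31 + 30 + 31 + 31 + 30 + 31 + 30 + 31 + 31 + 28 + 10 = 1107.
The subtraction is earlier − later, so the result is −1107 → -1107.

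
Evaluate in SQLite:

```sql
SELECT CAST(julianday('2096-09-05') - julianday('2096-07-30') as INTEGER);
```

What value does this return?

1 day remains in July 2096 after the 30th (31 − 30).
August 2096: 31 days.
Then 5 days into September 2096.
Total: 1 + 31 + 5 = 37.

37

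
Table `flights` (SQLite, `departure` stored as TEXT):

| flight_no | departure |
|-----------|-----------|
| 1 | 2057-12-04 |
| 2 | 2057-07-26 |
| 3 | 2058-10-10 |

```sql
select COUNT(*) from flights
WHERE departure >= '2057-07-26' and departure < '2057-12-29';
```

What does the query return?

2

Rows in [2057-07-26, 2057-12-29): 2057-12-04, 2057-07-26 → 2 rows.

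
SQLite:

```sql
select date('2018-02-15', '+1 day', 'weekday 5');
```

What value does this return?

Advancing 1 more day within February lands on 2018-02-16.
`weekday 5` advances to the next Friday; 2018-02-16 is already a Friday, so it stays at 2018-02-16.

2018-02-16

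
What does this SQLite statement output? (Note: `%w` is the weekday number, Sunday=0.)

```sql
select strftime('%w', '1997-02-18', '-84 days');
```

2

First apply '-84 days': 1997-02-18 → 1996-11-26.
1996-11-26 is a Tuesday; with Sunday=0 that is 2.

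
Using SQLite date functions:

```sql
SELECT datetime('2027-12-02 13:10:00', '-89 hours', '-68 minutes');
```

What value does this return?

2027-11-28 19:02:00

-89 hours from 2027-12-02 13:10:00 is 2027-11-28 20:10:00 (crosses midnight).
68 minutes = 1h 8m; -68 minutes from 2027-11-28 20:10:00 is 2027-11-28 19:02:00.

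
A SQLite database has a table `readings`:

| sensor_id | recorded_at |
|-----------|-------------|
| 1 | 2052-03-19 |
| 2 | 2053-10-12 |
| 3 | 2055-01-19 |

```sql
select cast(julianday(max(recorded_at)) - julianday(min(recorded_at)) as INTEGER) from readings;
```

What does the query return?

MIN = 2052-03-19, MAX = 2055-01-19.
12 days remain in March 2052 after the 19th (31 − 19).
Full months from April 2052 through December 2054 contribute their day counts.
Then 19 days into January 2055.
Total: 12 + 30 + 31 + 30 + 31 + 31 + 30 + 31 + 30 + 31 + 31 + 28 + 31 + 30 + 31 + 30 + 31 + 31 + 30 + 31 + 30 + 31 + 31 + 28 + 31 + 30 + 31 + 30 + 31 + 31 + 30 + 31 + 30 + 31 + 19 = 1036.

1036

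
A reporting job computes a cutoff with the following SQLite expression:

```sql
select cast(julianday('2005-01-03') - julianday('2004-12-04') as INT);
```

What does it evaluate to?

30

27 days remain in December 2004 after the 4th (31 − 4).
Then 3 days into January 2005.
Total: 27 + 3 = 30.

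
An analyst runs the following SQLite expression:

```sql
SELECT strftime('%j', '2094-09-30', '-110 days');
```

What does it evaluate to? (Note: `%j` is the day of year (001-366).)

163

First apply '-110 days': 2094-09-30 → 2094-06-12.
Day-of-year for 2094-06-12: days since 2094-01-01 inclusive = 163, zero-padded to 163.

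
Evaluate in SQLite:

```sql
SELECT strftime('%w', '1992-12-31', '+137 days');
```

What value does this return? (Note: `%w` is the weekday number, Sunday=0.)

First apply '+137 days': 1992-12-31 → 1993-05-17.
1993-05-17 is a Monday; with Sunday=0 that is 1.

1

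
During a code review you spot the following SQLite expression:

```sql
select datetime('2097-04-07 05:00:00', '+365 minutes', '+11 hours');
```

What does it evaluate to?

365 minutes = 6h 5m; +365 minutes from 2097-04-07 05:00:00 is 2097-04-07 11:05:00.
+11 hours from 2097-04-07 11:05:00 is 2097-04-07 22:05:00.

2097-04-07 22:05:00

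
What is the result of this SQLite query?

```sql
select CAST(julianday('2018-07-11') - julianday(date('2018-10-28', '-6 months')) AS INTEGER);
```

Adding -6 months to 2018-10-28 gives 2018-04-28.
2 days remain in April 2018 after the 28th (30 − 28).
May 2018: 31 days.
June 2018: 30 days.
Then 11 days into July 2018.
Total: 2 + 31 + 30 + 11 = 74.

74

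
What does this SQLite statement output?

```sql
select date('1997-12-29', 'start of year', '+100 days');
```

`start of year` rewinds 1997-12-29 to 1997-01-01.
Applying '+100 days' to 1997-01-01: counting 100 days forward gives 1997-04-11.

1997-04-11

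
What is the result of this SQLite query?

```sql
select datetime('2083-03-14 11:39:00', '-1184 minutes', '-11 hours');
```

2083-03-13 04:55:00

1184 minutes = 19h 44m; -1184 minutes from 2083-03-14 11:39:00 is 2083-03-13 15:55:00 (crosses midnight).
-11 hours from 2083-03-13 15:55:00 is 2083-03-13 04:55:00.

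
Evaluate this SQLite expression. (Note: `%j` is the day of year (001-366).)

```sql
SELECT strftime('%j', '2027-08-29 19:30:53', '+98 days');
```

First apply '+98 days': 2027-08-29 19:30:53 → 2027-12-05 19:30:53.
Day-of-year for 2027-12-05: days since 2027-01-01 inclusive = 339, zero-padded to 339.

339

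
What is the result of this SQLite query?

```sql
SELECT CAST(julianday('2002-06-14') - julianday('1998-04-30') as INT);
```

0 days remain in April 1998 after the 30th (30 − 30).
Full months from May 1998 through May 2002 contribute their day counts.
Then 14 days into June 2002.
Total: 0 + 31 + 30 + 31 + 31 + 30 + 31 + 30 + 31 + 31 + 28 + 31 + 30 + 31 + 30 + 31 + 31 + 30 + 31 + 30 + 31 + 31 + 29 + 31 + 30 + 31 + 30 + 31 + 31 + 30 + 31 + 30 + 31 + 31 + 28 + 31 + 30 + 31 + 30 + 31 + 31 + 30 + 31 + 30 + 31 + 31 + 28 + 31 + 30 + 31 + 14 = 1506.

1506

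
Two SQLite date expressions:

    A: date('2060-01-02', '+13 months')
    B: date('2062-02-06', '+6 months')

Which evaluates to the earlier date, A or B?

A

A = 2061-02-02.
B = 2062-08-06.
A is earlier.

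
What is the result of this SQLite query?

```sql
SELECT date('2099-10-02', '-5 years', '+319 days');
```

Adding -5 years to 2099-10-02 gives 2094-10-02.
Applying '+319 days' to 2094-10-02: counting 319 days forward gives 2095-08-17.

2095-08-17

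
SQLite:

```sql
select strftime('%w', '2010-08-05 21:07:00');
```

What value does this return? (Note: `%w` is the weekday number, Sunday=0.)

2010-08-05 is a Thursday; with Sunday=0 that is 4.

4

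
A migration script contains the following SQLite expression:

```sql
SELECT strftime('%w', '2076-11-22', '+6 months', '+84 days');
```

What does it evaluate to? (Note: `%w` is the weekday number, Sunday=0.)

6

First apply '+6 months', '+84 days': 2076-11-22 → 2077-08-14.
2077-08-14 is a Saturday; with Sunday=0 that is 6.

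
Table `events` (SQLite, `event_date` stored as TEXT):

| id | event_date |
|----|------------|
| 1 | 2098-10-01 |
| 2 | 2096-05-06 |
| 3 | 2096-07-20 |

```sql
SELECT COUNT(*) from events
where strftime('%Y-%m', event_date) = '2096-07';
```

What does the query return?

Rows with year-month 2096-07: 2096-07-20 → 1.

1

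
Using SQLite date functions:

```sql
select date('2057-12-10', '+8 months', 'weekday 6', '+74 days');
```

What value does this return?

Adding +8 months to 2057-12-10 gives 2058-08-10.
`weekday 6` advances to the next Saturday; 2058-08-10 is already a Saturday, so it stays at 2058-08-10.
Applying '+74 days' to 2058-08-10: counting 74 days forward gives 2058-10-23.

2058-10-23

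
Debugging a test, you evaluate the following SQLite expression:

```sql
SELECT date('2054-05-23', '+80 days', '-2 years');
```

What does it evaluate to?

Applying '+80 days' to 2054-05-23: counting 80 days forward gives 2054-08-11.
Adding -2 years to 2054-08-11 gives 2052-08-11.

2052-08-11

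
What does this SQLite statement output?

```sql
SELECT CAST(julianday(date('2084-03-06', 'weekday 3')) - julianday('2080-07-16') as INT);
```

1331

`weekday 3` advances to the next Wednesday; 2084-03-06 is a Monday, so it moves forward to 2084-03-08.
15 days remain in July 2080 after the 16th (31 − 16).
Full months from August 2080 through February 2084 contribute their day counts.
Then 8 days into March 2084.
Total: 15 + 31 + 30 + 31 + 30 + 31 + 31 + 28 + 31 + 30 + 31 + 30 + 31 + 31 + 30 + 31 + 30 + 31 + 31 + 28 + 31 + 30 + 31 + 30 + 31 + 31 + 30 + 31 + 30 + 31 + 31 + 28 + 31 + 30 + 31 + 30 + 31 + 31 + 30 + 31 + 30 + 31 + 31 + 29 + 8 = 1331.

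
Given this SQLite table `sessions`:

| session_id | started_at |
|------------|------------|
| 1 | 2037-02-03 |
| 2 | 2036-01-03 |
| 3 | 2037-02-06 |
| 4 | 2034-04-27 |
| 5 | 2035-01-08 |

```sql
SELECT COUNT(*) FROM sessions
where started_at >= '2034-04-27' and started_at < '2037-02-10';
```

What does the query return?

Rows in [2034-04-27, 2037-02-10): 2037-02-03, 2036-01-03, 2037-02-06, 2034-04-27, 2035-01-08 → 5 rows.

5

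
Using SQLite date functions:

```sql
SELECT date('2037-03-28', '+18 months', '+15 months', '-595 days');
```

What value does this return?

Adding +18 months to 2037-03-28 gives 2038-09-28.
Adding +15 months to 2038-09-28 gives 2039-12-28.
Applying '-595 days' to 2039-12-28: counting 595 days back gives 2038-05-12.

2038-05-12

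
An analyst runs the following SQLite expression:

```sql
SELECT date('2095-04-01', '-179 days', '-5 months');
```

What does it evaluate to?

2094-05-04

Applying '-179 days' to 2095-04-01: counting 179 days back gives 2094-10-04.
Adding -5 months to 2094-10-04 gives 2094-05-04.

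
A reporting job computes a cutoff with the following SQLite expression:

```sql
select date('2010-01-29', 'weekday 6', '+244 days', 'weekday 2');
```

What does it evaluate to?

2010-10-05

`weekday 6` advances to the next Saturday; 2010-01-29 is a Friday, so it moves forward to 2010-01-30.
Applying '+244 days' to 2010-01-30: counting 244 days forward gives 2010-10-01.
`weekday 2` advances to the next Tuesday; 2010-10-01 is a Friday, so it moves forward to 2010-10-05.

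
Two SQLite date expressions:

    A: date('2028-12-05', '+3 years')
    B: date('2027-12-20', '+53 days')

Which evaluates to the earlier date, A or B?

A = 2031-12-05.
B = 2028-02-11.
B is earlier.

B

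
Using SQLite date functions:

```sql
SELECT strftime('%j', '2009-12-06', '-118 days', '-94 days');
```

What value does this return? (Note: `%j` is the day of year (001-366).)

First apply '-118 days', '-94 days': 2009-12-06 → 2009-05-08.
Day-of-year for 2009-05-08: days since 2009-01-01 inclusive = 128, zero-padded to 128.

128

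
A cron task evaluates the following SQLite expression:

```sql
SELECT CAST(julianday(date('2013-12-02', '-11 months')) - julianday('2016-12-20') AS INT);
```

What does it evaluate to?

Adding -11 months to 2013-12-02 gives 2013-01-02.
29 days remain in January 2013 after the 2nd (31 − 2).
Full months from February 2013 through November 2016 contribute their day counts.
Then 20 days into December 2016.
Total: 29 + 28 + 31 + 30 + 31 + 30 + 31 + 31 + 30 + 31 + 30 + 31 + 31 + 28 + 31 + 30 + 31 + 30 + 31 + 31 + 30 + 31 + 30 + 31 + 31 + 28 + 31 + 30 + 31 + 30 + 31 + 31 + 30 + 31 + 30 + 31 + 31 + 29 + 31 + 30 + 31 + 30 + 31 + 31 + 30 + 31 + 30 + 20 = 1448.
The subtraction is earlier − later, so the result is −1448 → -1448.

-1448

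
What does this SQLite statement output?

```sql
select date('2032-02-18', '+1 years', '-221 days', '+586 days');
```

Adding +1 year to 2032-02-18 gives 2033-02-18.
Applying '-221 days' to 2033-02-18: counting 221 days back gives 2032-07-12.
Applying '+586 days' to 2032-07-12: counting 586 days forward gives 2034-02-18.

2034-02-18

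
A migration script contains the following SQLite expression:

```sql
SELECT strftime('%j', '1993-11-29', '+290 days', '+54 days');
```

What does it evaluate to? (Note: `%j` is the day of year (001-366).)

First apply '+290 days', '+54 days': 1993-11-29 → 1994-11-08.
Day-of-year for 1994-11-08: days since 1994-01-01 inclusive = 312, zero-padded to 312.

312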